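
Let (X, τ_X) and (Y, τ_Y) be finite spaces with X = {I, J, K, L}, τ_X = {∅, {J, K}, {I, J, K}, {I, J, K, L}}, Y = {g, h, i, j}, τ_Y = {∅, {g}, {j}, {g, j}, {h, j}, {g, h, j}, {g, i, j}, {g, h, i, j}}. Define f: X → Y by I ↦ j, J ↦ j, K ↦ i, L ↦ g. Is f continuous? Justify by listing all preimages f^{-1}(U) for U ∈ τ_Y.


f is NOT continuous.

Compute f^{-1}(U) for each U ∈ τ_Y:
  U = ∅: f^{-1}(U) = ∅ ∈ τ_X ✓.
  U = {g}: f^{-1}(U) = {L} ∉ τ_X ✗.
  U = {j}: f^{-1}(U) = {I, J} ∉ τ_X ✗.
  U = {g, j}: f^{-1}(U) = {I, J, L} ∉ τ_X ✗.
  U = {h, j}: f^{-1}(U) = {I, J} ∉ τ_X ✗.
  U = {g, h, j}: f^{-1}(U) = {I, J, L} ∉ τ_X ✗.
  U = {g, i, j}: f^{-1}(U) = {I, J, K, L} ∈ τ_X ✓.
  U = {g, h, i, j}: f^{-1}(U) = {I, J, K, L} ∈ τ_X ✓.
Found U = {g} with f^{-1}(U) = {L} not in τ_X. Therefore f is NOT continuous.


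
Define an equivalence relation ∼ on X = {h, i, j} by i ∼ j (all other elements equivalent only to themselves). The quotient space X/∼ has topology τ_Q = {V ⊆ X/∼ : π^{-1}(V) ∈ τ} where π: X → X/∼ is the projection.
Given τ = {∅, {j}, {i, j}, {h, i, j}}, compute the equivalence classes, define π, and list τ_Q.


X/∼ = {[h], [i=j]}; |τ_Q| = 3.

Equivalence classes: [h], [i=j].
Quotient map π: X → X/∼ sends h ↦ [h], i ↦ [i=j], j ↦ [i=j].
For each subset V ⊆ X/∼, compute π^{-1}(V) ⊆ X and check whether π^{-1}(V) ∈ τ. V is open in τ_Q iff π^{-1}(V) ∈ τ.
  V = {}: π^{-1}(V) = ∅ ∈ τ ✓.
  V = {[h]}: π^{-1}(V) = {h} ∉ τ ✗.
  V = {[i=j]}: π^{-1}(V) = {i, j} ∈ τ ✓.
  V = {[h], [i=j]}: π^{-1}(V) = {h, i, j} ∈ τ ✓.
Open sets in the quotient: τ_Q = {{}, {[i=j]}, {[h], [i=j]}} (3 elements).


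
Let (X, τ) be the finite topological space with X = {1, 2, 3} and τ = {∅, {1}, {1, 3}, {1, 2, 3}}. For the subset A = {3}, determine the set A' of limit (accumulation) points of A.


A' = {2}

For each x ∈ X, list the open sets U ∈ τ with x ∈ U, then check whether U ∩ (A ∖ {x}) ≠ ∅ for every such U.
  x = 1: open {1} ∋ x has {1} ∩ (A ∖ {1}) = ∅, so x is NOT a limit point.
  x = 2: opens ∋ x are {1, 2, 3}; each meets A ∖ {2}, so x IS a limit point.
  x = 3: open {1, 3} ∋ x has {1, 3} ∩ (A ∖ {3}) = ∅, so x is NOT a limit point.
Collecting: A' = {2}.


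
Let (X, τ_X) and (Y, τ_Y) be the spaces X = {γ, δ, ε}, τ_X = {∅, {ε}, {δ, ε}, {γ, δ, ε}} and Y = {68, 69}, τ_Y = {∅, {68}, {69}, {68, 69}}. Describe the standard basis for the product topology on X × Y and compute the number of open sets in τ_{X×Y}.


Basis B = {∅ × ∅, {ε} × {68}, {ε} × {69}, {δ, ε} × {68}, {δ, ε} × {69}, {ε} × {68, 69}, {γ, δ, ε} × {68}, {γ, δ, ε} × {69}, {δ, ε} × {68, 69}, {γ, δ, ε} × {68, 69}}; |τ_{X×Y}| = 16.

Enumerate products U × V with U ∈ τ_X, V ∈ τ_Y (deduplicated):
  ∅ × ∅ = {} (∅)
  {ε} × {68} = {(ε,68)}
  {ε} × {69} = {(ε,69)}
  {δ, ε} × {68} = {(δ,68), (ε,68)}
  {δ, ε} × {69} = {(δ,69), (ε,69)}
  {ε} × {68, 69} = {(ε,68), (ε,69)}
  {γ, δ, ε} × {68} = {(γ,68), (δ,68), (ε,68)}
  {γ, δ, ε} × {69} = {(γ,69), (δ,69), (ε,69)}
  {δ, ε} × {68, 69} = {(δ,68), (δ,69), (ε,68), (ε,69)}
  {γ, δ, ε} × {68, 69} = {(γ,68), (γ,69), (δ,68), (δ,69), (ε,68), (ε,69)}
These 10 distinct sets form the basis B.
Close under arbitrary unions to get τ_{X×Y}; counting gives |τ_{X×Y}| = 16.


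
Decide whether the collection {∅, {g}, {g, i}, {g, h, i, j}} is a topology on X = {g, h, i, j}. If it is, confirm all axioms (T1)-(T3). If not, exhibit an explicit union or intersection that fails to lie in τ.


τ IS a topology on X.

Axiom (T1): ∅ ∈ τ? Yes; X ∈ τ? Yes.
Axiom (T2/T3): check pairwise unions and intersections of members of τ.
All pairwise intersections and unions checked — each lies in τ. Therefore τ satisfies (T1), (T2), (T3): it IS a topology on X.


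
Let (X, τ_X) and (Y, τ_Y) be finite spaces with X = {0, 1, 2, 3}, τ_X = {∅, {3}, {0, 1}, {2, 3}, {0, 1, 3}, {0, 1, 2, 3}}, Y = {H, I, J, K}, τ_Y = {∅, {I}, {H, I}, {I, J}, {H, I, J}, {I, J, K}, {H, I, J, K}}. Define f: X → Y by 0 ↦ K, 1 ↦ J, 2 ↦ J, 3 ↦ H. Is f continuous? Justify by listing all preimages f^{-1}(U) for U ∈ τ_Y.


f is NOT continuous.

Compute f^{-1}(U) for each U ∈ τ_Y:
  U = ∅: f^{-1}(U) = ∅ ∈ τ_X ✓.
  U = {I}: f^{-1}(U) = ∅ ∈ τ_X ✓.
  U = {H, I}: f^{-1}(U) = {3} ∈ τ_X ✓.
  U = {I, J}: f^{-1}(U) = {1, 2} ∉ τ_X ✗.
  U = {H, I, J}: f^{-1}(U) = {1, 2, 3} ∉ τ_X ✗.
  U = {I, J, K}: f^{-1}(U) = {0, 1, 2} ∉ τ_X ✗.
  U = {H, I, J, K}: f^{-1}(U) = {0, 1, 2, 3} ∈ τ_X ✓.
Found U = {I, J} with f^{-1}(U) = {1, 2} not in τ_X. Therefore f is NOT continuous.


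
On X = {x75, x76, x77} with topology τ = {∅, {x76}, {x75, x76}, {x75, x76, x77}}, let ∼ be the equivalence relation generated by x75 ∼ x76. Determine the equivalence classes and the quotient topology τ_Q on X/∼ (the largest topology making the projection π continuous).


X/∼ = {[x75=x76], [x77]}; |τ_Q| = 3.

Equivalence classes: [x75=x76], [x77].
Quotient map π: X → X/∼ sends x75 ↦ [x75=x76], x76 ↦ [x75=x76], x77 ↦ [x77].
For each subset V ⊆ X/∼, compute π^{-1}(V) ⊆ X and check whether π^{-1}(V) ∈ τ. V is open in τ_Q iff π^{-1}(V) ∈ τ.
  V = {}: π^{-1}(V) = ∅ ∈ τ ✓.
  V = {[x75=x76]}: π^{-1}(V) = {x75, x76} ∈ τ ✓.
  V = {[x77]}: π^{-1}(V) = {x77} ∉ τ ✗.
  V = {[x75=x76], [x77]}: π^{-1}(V) = {x75, x76, x77} ∈ τ ✓.
Open sets in the quotient: τ_Q = {{}, {[x75=x76]}, {[x75=x76], [x77]}} (3 elements).


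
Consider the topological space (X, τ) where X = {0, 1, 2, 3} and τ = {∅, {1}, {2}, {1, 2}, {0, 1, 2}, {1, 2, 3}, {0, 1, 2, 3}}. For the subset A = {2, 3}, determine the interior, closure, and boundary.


int(A) = {2}, cl(A) = {0, 2, 3}, ∂A = {0, 3}.

Closed sets in (X, τ) are complements of opens:
  closed(X, τ) = {∅, {0}, {3}, {0, 3}, {0, 1, 3}, {0, 2, 3}, {0, 1, 2, 3}}.
int(A) = ⋃ {U ∈ τ : U ⊆ A}. Opens contained in A: ∅, {2}.
Taking the union of these: int(A) = {2}.
cl(A) = ⋂ {C closed : A ⊆ C}. Closed sets containing A: {0, 2, 3}, {0, 1, 2, 3}.
Intersecting these: cl(A) = {0, 2, 3}.
∂A = cl(A) ∖ int(A) = {0, 2, 3} ∖ {2} = {0, 3}.


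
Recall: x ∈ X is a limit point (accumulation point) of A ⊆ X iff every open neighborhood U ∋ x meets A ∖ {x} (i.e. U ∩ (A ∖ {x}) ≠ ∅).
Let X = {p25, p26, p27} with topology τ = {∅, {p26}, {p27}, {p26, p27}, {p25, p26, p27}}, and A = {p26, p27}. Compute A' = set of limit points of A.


A' = {p25}

For each x ∈ X, list the open sets U ∈ τ with x ∈ U, then check whether U ∩ (A ∖ {x}) ≠ ∅ for every such U.
  x = p25: opens ∋ x are {p25, p26, p27}; each meets A ∖ {p25}, so x IS a limit point.
  x = p26: open {p26} ∋ x has {p26} ∩ (A ∖ {p26}) = ∅, so x is NOT a limit point.
  x = p27: open {p27} ∋ x has {p27} ∩ (A ∖ {p27}) = ∅, so x is NOT a limit point.
Collecting: A' = {p25}.


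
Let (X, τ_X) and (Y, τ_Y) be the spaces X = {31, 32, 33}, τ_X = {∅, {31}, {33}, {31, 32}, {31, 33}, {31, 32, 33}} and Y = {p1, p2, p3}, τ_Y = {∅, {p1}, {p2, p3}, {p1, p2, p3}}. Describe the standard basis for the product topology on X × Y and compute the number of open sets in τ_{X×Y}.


Basis B = {∅ × ∅, {31} × {p1}, {33} × {p1}, {31, 32} × {p1}, {31, 33} × {p1}, {31} × {p2, p3}, {33} × {p2, p3}, {31} × {p1, p2, p3}, {31, 32, 33} × {p1}, {33} × {p1, p2, p3}, {31, 32} × {p2, p3}, {31, 33} × {p2, p3}, {31, 32} × {p1, p2, p3}, {31, 33} × {p1, p2, p3}, {31, 32, 33} × {p2, p3}, {31, 32, 33} × {p1, p2, p3}}; |τ_{X×Y}| = 36.

Enumerate products U × V with U ∈ τ_X, V ∈ τ_Y (deduplicated):
  ∅ × ∅ = {} (∅)
  {31} × {p1} = {(31,p1)}
  {33} × {p1} = {(33,p1)}
  {31, 32} × {p1} = {(31,p1), (32,p1)}
  {31, 33} × {p1} = {(31,p1), (33,p1)}
  {31} × {p2, p3} = {(31,p2), (31,p3)}
  {33} × {p2, p3} = {(33,p2), (33,p3)}
  {31} × {p1, p2, p3} = {(31,p1), (31,p2), (31,p3)}
  {31, 32, 33} × {p1} = {(31,p1), (32,p1), (33,p1)}
  {33} × {p1, p2, p3} = {(33,p1), (33,p2), (33,p3)}
  {31, 32} × {p2, p3} = {(31,p2), (31,p3), (32,p2), (32,p3)}
  {31, 33} × {p2, p3} = {(31,p2), (31,p3), (33,p2), (33,p3)}
  {31, 32} × {p1, p2, p3} = {(31,p1), (31,p2), (31,p3), (32,p1), (32,p2), (32,p3)}
  {31, 33} × {p1, p2, p3} = {(31,p1), (31,p2), (31,p3), (33,p1), (33,p2), (33,p3)}
  {31, 32, 33} × {p2, p3} = {(31,p2), (31,p3), (32,p2), (32,p3), (33,p2), (33,p3)}
  {31, 32, 33} × {p1, p2, p3} = {(31,p1), (31,p2), (31,p3), (32,p1), (32,p2), (32,p3), (33,p1), (33,p2), (33,p3)}
These 16 distinct sets form the basis B.
Close under arbitrary unions to get τ_{X×Y}; counting gives |τ_{X×Y}| = 36.


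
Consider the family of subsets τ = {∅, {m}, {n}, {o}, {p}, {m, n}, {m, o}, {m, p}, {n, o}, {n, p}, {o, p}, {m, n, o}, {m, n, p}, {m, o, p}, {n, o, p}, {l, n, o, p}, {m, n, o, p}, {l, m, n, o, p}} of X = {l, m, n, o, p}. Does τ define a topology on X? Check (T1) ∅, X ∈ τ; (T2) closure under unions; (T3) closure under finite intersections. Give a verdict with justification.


τ IS a topology on X.

Axiom (T1): ∅ ∈ τ? Yes; X ∈ τ? Yes.
Axiom (T2/T3): check pairwise unions and intersections of members of τ.
All pairwise intersections and unions checked — each lies in τ. Therefore τ satisfies (T1), (T2), (T3): it IS a topology on X.


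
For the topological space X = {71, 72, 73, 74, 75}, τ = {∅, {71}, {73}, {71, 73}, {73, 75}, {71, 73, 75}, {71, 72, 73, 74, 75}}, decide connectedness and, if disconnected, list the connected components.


(X, τ) is connected.

Find clopen sets (U ∈ τ with X ∖ U ∈ τ):
  U = ∅, X ∖ U = {71, 72, 73, 74, 75} — both open, so U is clopen.
  U = {71, 72, 73, 74, 75}, X ∖ U = ∅ — both open, so U is clopen.
Only trivial clopens (∅ and X) exist, so (X, τ) is connected.
Compute connected components by grouping points that agree on all clopens:
  component: {71, 72, 73, 74, 75}


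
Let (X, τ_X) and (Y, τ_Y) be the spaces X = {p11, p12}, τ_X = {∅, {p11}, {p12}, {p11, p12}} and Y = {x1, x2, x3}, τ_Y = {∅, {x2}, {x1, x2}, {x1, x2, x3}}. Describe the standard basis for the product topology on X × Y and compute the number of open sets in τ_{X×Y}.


Basis B = {∅ × ∅, {p11} × {x2}, {p12} × {x2}, {p11} × {x1, x2}, {p11, p12} × {x2}, {p12} × {x1, x2}, {p11} × {x1, x2, x3}, {p12} × {x1, x2, x3}, {p11, p12} × {x1, x2}, {p11, p12} × {x1, x2, x3}}; |τ_{X×Y}| = 16.

Enumerate products U × V with U ∈ τ_X, V ∈ τ_Y (deduplicated):
  ∅ × ∅ = {} (∅)
  {p11} × {x2} = {(p11,x2)}
  {p12} × {x2} = {(p12,x2)}
  {p11} × {x1, x2} = {(p11,x1), (p11,x2)}
  {p11, p12} × {x2} = {(p11,x2), (p12,x2)}
  {p12} × {x1, x2} = {(p12,x1), (p12,x2)}
  {p11} × {x1, x2, x3} = {(p11,x1), (p11,x2), (p11,x3)}
  {p12} × {x1, x2, x3} = {(p12,x1), (p12,x2), (p12,x3)}
  {p11, p12} × {x1, x2} = {(p11,x1), (p11,x2), (p12,x1), (p12,x2)}
  {p11, p12} × {x1, x2, x3} = {(p11,x1), (p11,x2), (p11,x3), (p12,x1), (p12,x2), (p12,x3)}
These 10 distinct sets form the basis B.
Close under arbitrary unions to get τ_{X×Y}; counting gives |τ_{X×Y}| = 16.


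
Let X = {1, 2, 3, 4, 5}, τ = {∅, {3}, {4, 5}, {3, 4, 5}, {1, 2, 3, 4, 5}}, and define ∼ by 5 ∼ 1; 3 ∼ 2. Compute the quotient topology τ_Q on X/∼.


X/∼ = {[1=5], [2=3], [4]}; |τ_Q| = 2.

Equivalence classes: [1=5], [2=3], [4].
Quotient map π: X → X/∼ sends 1 ↦ [1=5], 2 ↦ [2=3], 3 ↦ [2=3], 4 ↦ [4], 5 ↦ [1=5].
For each subset V ⊆ X/∼, compute π^{-1}(V) ⊆ X and check whether π^{-1}(V) ∈ τ. V is open in τ_Q iff π^{-1}(V) ∈ τ.
  V = {}: π^{-1}(V) = ∅ ∈ τ ✓.
  V = {[1=5]}: π^{-1}(V) = {1, 5} ∉ τ ✗.
  V = {[2=3]}: π^{-1}(V) = {2, 3} ∉ τ ✗.
  V = {[1=5], [2=3]}: π^{-1}(V) = {1, 2, 3, 5} ∉ τ ✗.
  V = {[4]}: π^{-1}(V) = {4} ∉ τ ✗.
  V = {[1=5], [4]}: π^{-1}(V) = {1, 4, 5} ∉ τ ✗.
  V = {[2=3], [4]}: π^{-1}(V) = {2, 3, 4} ∉ τ ✗.
  V = {[1=5], [2=3], [4]}: π^{-1}(V) = {1, 2, 3, 4, 5} ∈ τ ✓.
Open sets in the quotient: τ_Q = {{}, {[1=5], [2=3], [4]}} (2 elements).


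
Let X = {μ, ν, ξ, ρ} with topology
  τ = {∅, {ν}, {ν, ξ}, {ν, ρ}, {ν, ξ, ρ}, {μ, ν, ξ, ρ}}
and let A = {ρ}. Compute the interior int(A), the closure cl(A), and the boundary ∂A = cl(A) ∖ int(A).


int(A) = ∅, cl(A) = {μ, ρ}, ∂A = {μ, ρ}.

Closed sets in (X, τ) are complements of opens:
  closed(X, τ) = {∅, {μ}, {μ, ξ}, {μ, ρ}, {μ, ξ, ρ}, {μ, ν, ξ, ρ}}.
int(A) = ⋃ {U ∈ τ : U ⊆ A}. Opens contained in A: ∅.
Taking the union of these: int(A) = ∅.
cl(A) = ⋂ {C closed : A ⊆ C}. Closed sets containing A: {μ, ρ}, {μ, ξ, ρ}, {μ, ν, ξ, ρ}.
Intersecting these: cl(A) = {μ, ρ}.
∂A = cl(A) ∖ int(A) = {μ, ρ} ∖ ∅ = {μ, ρ}.


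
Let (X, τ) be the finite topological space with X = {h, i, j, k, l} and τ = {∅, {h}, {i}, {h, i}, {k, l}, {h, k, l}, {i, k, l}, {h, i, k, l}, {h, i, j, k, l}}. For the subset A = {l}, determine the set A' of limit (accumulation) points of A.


A' = {j, k}

For each x ∈ X, list the open sets U ∈ τ with x ∈ U, then check whether U ∩ (A ∖ {x}) ≠ ∅ for every such U.
  x = h: open {h} ∋ x has {h} ∩ (A ∖ {h}) = ∅, so x is NOT a limit point.
  x = i: open {i} ∋ x has {i} ∩ (A ∖ {i}) = ∅, so x is NOT a limit point.
  x = j: opens ∋ x are {h, i, j, k, l}; each meets A ∖ {j}, so x IS a limit point.
  x = k: opens ∋ x are {k, l}, {h, k, l}, {i, k, l}, {h, i, k, l}, {h, i, j, k, l}; each meets A ∖ {k}, so x IS a limit point.
  x = l: open {k, l} ∋ x has {k, l} ∩ (A ∖ {l}) = ∅, so x is NOT a limit point.
Collecting: A' = {j, k}.


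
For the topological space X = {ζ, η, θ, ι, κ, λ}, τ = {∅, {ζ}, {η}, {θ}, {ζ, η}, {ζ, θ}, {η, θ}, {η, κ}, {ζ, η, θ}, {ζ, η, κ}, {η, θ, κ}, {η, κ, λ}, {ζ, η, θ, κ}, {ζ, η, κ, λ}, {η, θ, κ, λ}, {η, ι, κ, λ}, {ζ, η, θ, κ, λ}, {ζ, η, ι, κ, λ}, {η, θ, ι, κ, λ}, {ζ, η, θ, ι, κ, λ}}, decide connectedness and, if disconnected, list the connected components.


(X, τ) is disconnected; components = [{ζ}, {θ}, {η, ι, κ, λ}].

Find clopen sets (U ∈ τ with X ∖ U ∈ τ):
  U = ∅, X ∖ U = {ζ, η, θ, ι, κ, λ} — both open, so U is clopen.
  U = {ζ}, X ∖ U = {η, θ, ι, κ, λ} — both open, so U is clopen.
  U = {θ}, X ∖ U = {ζ, η, ι, κ, λ} — both open, so U is clopen.
  U = {ζ, θ}, X ∖ U = {η, ι, κ, λ} — both open, so U is clopen.
  U = {η, ι, κ, λ}, X ∖ U = {ζ, θ} — both open, so U is clopen.
  U = {ζ, η, ι, κ, λ}, X ∖ U = {θ} — both open, so U is clopen.
  U = {η, θ, ι, κ, λ}, X ∖ U = {ζ} — both open, so U is clopen.
  U = {ζ, η, θ, ι, κ, λ}, X ∖ U = ∅ — both open, so U is clopen.
Nontrivial clopen(s) exist: e.g. {η, θ, ι, κ, λ}. So (X, τ) is disconnected.
Compute connected components by grouping points that agree on all clopens:
  component: {ζ}
  component: {θ}
  component: {η, ι, κ, λ}


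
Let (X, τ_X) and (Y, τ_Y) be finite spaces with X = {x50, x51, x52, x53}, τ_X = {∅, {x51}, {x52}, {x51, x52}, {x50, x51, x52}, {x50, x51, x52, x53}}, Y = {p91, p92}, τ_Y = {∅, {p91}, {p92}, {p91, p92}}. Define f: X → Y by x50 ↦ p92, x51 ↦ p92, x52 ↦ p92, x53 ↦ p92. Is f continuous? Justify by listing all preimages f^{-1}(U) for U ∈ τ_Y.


f IS continuous.

Compute f^{-1}(U) for each U ∈ τ_Y:
  U = ∅: f^{-1}(U) = ∅ ∈ τ_X ✓.
  U = {p91}: f^{-1}(U) = ∅ ∈ τ_X ✓.
  U = {p92}: f^{-1}(U) = {x50, x51, x52, x53} ∈ τ_X ✓.
  U = {p91, p92}: f^{-1}(U) = {x50, x51, x52, x53} ∈ τ_X ✓.
Every preimage lies in τ_X, so f IS continuous.


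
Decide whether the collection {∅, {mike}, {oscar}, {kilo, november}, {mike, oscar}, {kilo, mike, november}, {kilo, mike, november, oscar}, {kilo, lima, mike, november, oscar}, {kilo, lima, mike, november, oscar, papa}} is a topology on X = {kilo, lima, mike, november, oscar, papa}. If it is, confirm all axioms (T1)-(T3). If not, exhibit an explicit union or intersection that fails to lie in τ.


τ is NOT a topology on X.

Axiom (T1): ∅ ∈ τ? Yes; X ∈ τ? Yes.
Axiom (T2/T3): check pairwise unions and intersections of members of τ.
Counterexample for (T2): {oscar} ∪ {kilo, november} = {kilo, november, oscar} ∉ τ. Therefore τ is NOT a topology.


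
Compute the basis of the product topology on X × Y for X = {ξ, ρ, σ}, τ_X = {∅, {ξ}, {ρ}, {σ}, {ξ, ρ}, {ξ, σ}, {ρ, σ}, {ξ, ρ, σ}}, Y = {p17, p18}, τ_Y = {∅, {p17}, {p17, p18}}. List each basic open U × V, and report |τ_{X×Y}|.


Basis B = {∅ × ∅, {ξ} × {p17}, {ρ} × {p17}, {σ} × {p17}, {ξ} × {p17, p18}, {ξ, ρ} × {p17}, {ξ, σ} × {p17}, {ρ} × {p17, p18}, {ρ, σ} × {p17}, {σ} × {p17, p18}, {ξ, ρ, σ} × {p17}, {ξ, ρ} × {p17, p18}, {ξ, σ} × {p17, p18}, {ρ, σ} × {p17, p18}, {ξ, ρ, σ} × {p17, p18}}; |τ_{X×Y}| = 27.

Enumerate products U × V with U ∈ τ_X, V ∈ τ_Y (deduplicated):
  ∅ × ∅ = {} (∅)
  {ξ} × {p17} = {(ξ,p17)}
  {ρ} × {p17} = {(ρ,p17)}
  {σ} × {p17} = {(σ,p17)}
  {ξ} × {p17, p18} = {(ξ,p17), (ξ,p18)}
  {ξ, ρ} × {p17} = {(ξ,p17), (ρ,p17)}
  {ξ, σ} × {p17} = {(ξ,p17), (σ,p17)}
  {ρ} × {p17, p18} = {(ρ,p17), (ρ,p18)}
  {ρ, σ} × {p17} = {(ρ,p17), (σ,p17)}
  {σ} × {p17, p18} = {(σ,p17), (σ,p18)}
  {ξ, ρ, σ} × {p17} = {(ξ,p17), (ρ,p17), (σ,p17)}
  {ξ, ρ} × {p17, p18} = {(ξ,p17), (ξ,p18), (ρ,p17), (ρ,p18)}
  {ξ, σ} × {p17, p18} = {(ξ,p17), (ξ,p18), (σ,p17), (σ,p18)}
  {ρ, σ} × {p17, p18} = {(ρ,p17), (ρ,p18), (σ,p17), (σ,p18)}
  {ξ, ρ, σ} × {p17, p18} = {(ξ,p17), (ξ,p18), (ρ,p17), (ρ,p18), (σ,p17), (σ,p18)}
These 15 distinct sets form the basis B.
Close under arbitrary unions to get τ_{X×Y}; counting gives |τ_{X×Y}| = 27.


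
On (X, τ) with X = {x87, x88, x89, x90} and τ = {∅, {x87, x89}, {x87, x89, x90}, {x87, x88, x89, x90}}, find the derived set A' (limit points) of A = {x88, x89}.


A' = {x87, x88, x90}

For each x ∈ X, list the open sets U ∈ τ with x ∈ U, then check whether U ∩ (A ∖ {x}) ≠ ∅ for every such U.
  x = x87: opens ∋ x are {x87, x89}, {x87, x89, x90}, {x87, x88, x89, x90}; each meets A ∖ {x87}, so x IS a limit point.
  x = x88: opens ∋ x are {x87, x88, x89, x90}; each meets A ∖ {x88}, so x IS a limit point.
  x = x89: open {x87, x89} ∋ x has {x87, x89} ∩ (A ∖ {x89}) = ∅, so x is NOT a limit point.
  x = x90: opens ∋ x are {x87, x89, x90}, {x87, x88, x89, x90}; each meets A ∖ {x90}, so x IS a limit point.
Collecting: A' = {x87, x88, x90}.


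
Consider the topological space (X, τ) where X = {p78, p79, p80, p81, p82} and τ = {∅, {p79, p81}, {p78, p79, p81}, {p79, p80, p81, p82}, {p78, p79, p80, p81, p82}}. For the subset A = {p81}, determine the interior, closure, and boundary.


int(A) = ∅, cl(A) = {p78, p79, p80, p81, p82}, ∂A = {p78, p79, p80, p81, p82}.

Closed sets in (X, τ) are complements of opens:
  closed(X, τ) = {∅, {p78}, {p80, p82}, {p78, p80, p82}, {p78, p79, p80, p81, p82}}.
int(A) = ⋃ {U ∈ τ : U ⊆ A}. Opens contained in A: ∅.
Taking the union of these: int(A) = ∅.
cl(A) = ⋂ {C closed : A ⊆ C}. Closed sets containing A: {p78, p79, p80, p81, p82}.
Intersecting these: cl(A) = {p78, p79, p80, p81, p82}.
∂A = cl(A) ∖ int(A) = {p78, p79, p80, p81, p82} ∖ ∅ = {p78, p79, p80, p81, p82}.


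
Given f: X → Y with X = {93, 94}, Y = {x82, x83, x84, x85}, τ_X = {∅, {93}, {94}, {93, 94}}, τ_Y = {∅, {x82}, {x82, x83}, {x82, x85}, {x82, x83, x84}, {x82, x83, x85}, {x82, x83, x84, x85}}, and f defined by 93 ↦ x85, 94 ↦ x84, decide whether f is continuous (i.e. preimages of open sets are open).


f IS continuous.

Compute f^{-1}(U) for each U ∈ τ_Y:
  U = ∅: f^{-1}(U) = ∅ ∈ τ_X ✓.
  U = {x82}: f^{-1}(U) = ∅ ∈ τ_X ✓.
  U = {x82, x83}: f^{-1}(U) = ∅ ∈ τ_X ✓.
  U = {x82, x85}: f^{-1}(U) = {93} ∈ τ_X ✓.
  U = {x82, x83, x84}: f^{-1}(U) = {94} ∈ τ_X ✓.
  U = {x82, x83, x85}: f^{-1}(U) = {93} ∈ τ_X ✓.
  U = {x82, x83, x84, x85}: f^{-1}(U) = {93, 94} ∈ τ_X ✓.
Every preimage lies in τ_X, so f IS continuous.


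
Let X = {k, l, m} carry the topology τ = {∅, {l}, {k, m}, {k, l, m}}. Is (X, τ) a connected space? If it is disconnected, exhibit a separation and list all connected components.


(X, τ) is disconnected; components = [{l}, {k, m}].

Find clopen sets (U ∈ τ with X ∖ U ∈ τ):
  U = ∅, X ∖ U = {k, l, m} — both open, so U is clopen.
  U = {l}, X ∖ U = {k, m} — both open, so U is clopen.
  U = {k, m}, X ∖ U = {l} — both open, so U is clopen.
  U = {k, l, m}, X ∖ U = ∅ — both open, so U is clopen.
Nontrivial clopen(s) exist: e.g. {k, m}. So (X, τ) is disconnected.
Compute connected components by grouping points that agree on all clopens:
  component: {l}
  component: {k, m}


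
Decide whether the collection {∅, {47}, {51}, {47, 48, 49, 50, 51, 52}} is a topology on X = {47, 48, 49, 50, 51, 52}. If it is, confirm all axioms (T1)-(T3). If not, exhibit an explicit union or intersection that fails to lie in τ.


τ is NOT a topology on X.

Axiom (T1): ∅ ∈ τ? Yes; X ∈ τ? Yes.
Axiom (T2/T3): check pairwise unions and intersections of members of τ.
Counterexample for (T2): {47} ∪ {51} = {47, 51} ∉ τ. Therefore τ is NOT a topology.


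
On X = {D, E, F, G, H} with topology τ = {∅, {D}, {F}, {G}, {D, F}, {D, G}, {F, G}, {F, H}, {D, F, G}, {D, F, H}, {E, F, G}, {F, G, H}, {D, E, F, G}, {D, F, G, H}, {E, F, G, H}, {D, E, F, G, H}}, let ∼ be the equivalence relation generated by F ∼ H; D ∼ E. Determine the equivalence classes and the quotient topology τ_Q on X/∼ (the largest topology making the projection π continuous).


X/∼ = {[D=E], [F=H], [G]}; |τ_Q| = 5.

Equivalence classes: [D=E], [F=H], [G].
Quotient map π: X → X/∼ sends D ↦ [D=E], E ↦ [D=E], F ↦ [F=H], G ↦ [G], H ↦ [F=H].
For each subset V ⊆ X/∼, compute π^{-1}(V) ⊆ X and check whether π^{-1}(V) ∈ τ. V is open in τ_Q iff π^{-1}(V) ∈ τ.
  V = {}: π^{-1}(V) = ∅ ∈ τ ✓.
  V = {[D=E]}: π^{-1}(V) = {D, E} ∉ τ ✗.
  V = {[F=H]}: π^{-1}(V) = {F, H} ∈ τ ✓.
  V = {[D=E], [F=H]}: π^{-1}(V) = {D, E, F, H} ∉ τ ✗.
  V = {[G]}: π^{-1}(V) = {G} ∈ τ ✓.
  V = {[D=E], [G]}: π^{-1}(V) = {D, E, G} ∉ τ ✗.
  V = {[F=H], [G]}: π^{-1}(V) = {F, G, H} ∈ τ ✓.
  V = {[D=E], [F=H], [G]}: π^{-1}(V) = {D, E, F, G, H} ∈ τ ✓.
Open sets in the quotient: τ_Q = {{}, {[F=H]}, {[G]}, {[F=H], [G]}, {[D=E], [F=H], [G]}} (5 elements).


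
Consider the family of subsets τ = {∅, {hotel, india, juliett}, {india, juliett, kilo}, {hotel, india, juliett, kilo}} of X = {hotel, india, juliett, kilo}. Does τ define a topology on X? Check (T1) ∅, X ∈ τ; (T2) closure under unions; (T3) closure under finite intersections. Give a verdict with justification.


τ is NOT a topology on X.

Axiom (T1): ∅ ∈ τ? Yes; X ∈ τ? Yes.
Axiom (T2/T3): check pairwise unions and intersections of members of τ.
Counterexample for (T3): {hotel, india, juliett} ∩ {india, juliett, kilo} = {india, juliett} ∉ τ. Therefore τ is NOT a topology.


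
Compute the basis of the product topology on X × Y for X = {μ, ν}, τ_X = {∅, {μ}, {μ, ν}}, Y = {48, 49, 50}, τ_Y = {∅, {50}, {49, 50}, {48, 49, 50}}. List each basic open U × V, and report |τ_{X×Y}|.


Basis B = {∅ × ∅, {μ} × {50}, {μ} × {49, 50}, {μ, ν} × {50}, {μ} × {48, 49, 50}, {μ, ν} × {49, 50}, {μ, ν} × {48, 49, 50}}; |τ_{X×Y}| = 10.

Enumerate products U × V with U ∈ τ_X, V ∈ τ_Y (deduplicated):
  ∅ × ∅ = {} (∅)
  {μ} × {50} = {(μ,50)}
  {μ} × {49, 50} = {(μ,49), (μ,50)}
  {μ, ν} × {50} = {(μ,50), (ν,50)}
  {μ} × {48, 49, 50} = {(μ,48), (μ,49), (μ,50)}
  {μ, ν} × {49, 50} = {(μ,49), (μ,50), (ν,49), (ν,50)}
  {μ, ν} × {48, 49, 50} = {(μ,48), (μ,49), (μ,50), (ν,48), (ν,49), (ν,50)}
These 7 distinct sets form the basis B.
Close under arbitrary unions to get τ_{X×Y}; counting gives |τ_{X×Y}| = 10.


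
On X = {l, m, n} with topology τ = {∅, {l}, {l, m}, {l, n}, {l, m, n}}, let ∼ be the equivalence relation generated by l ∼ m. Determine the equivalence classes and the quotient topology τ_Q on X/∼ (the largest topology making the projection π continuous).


X/∼ = {[l=m], [n]}; |τ_Q| = 3.

Equivalence classes: [l=m], [n].
Quotient map π: X → X/∼ sends l ↦ [l=m], m ↦ [l=m], n ↦ [n].
For each subset V ⊆ X/∼, compute π^{-1}(V) ⊆ X and check whether π^{-1}(V) ∈ τ. V is open in τ_Q iff π^{-1}(V) ∈ τ.
  V = {}: π^{-1}(V) = ∅ ∈ τ ✓.
  V = {[l=m]}: π^{-1}(V) = {l, m} ∈ τ ✓.
  V = {[n]}: π^{-1}(V) = {n} ∉ τ ✗.
  V = {[l=m], [n]}: π^{-1}(V) = {l, m, n} ∈ τ ✓.
Open sets in the quotient: τ_Q = {{}, {[l=m]}, {[l=m], [n]}} (3 elements).


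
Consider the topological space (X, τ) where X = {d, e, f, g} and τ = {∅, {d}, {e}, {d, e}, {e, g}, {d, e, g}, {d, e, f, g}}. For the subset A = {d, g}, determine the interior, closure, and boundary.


int(A) = {d}, cl(A) = {d, f, g}, ∂A = {f, g}.

Closed sets in (X, τ) are complements of opens:
  closed(X, τ) = {∅, {f}, {d, f}, {f, g}, {d, f, g}, {e, f, g}, {d, e, f, g}}.
int(A) = ⋃ {U ∈ τ : U ⊆ A}. Opens contained in A: ∅, {d}.
Taking the union of these: int(A) = {d}.
cl(A) = ⋂ {C closed : A ⊆ C}. Closed sets containing A: {d, f, g}, {d, e, f, g}.
Intersecting these: cl(A) = {d, f, g}.
∂A = cl(A) ∖ int(A) = {d, f, g} ∖ {d} = {f, g}.


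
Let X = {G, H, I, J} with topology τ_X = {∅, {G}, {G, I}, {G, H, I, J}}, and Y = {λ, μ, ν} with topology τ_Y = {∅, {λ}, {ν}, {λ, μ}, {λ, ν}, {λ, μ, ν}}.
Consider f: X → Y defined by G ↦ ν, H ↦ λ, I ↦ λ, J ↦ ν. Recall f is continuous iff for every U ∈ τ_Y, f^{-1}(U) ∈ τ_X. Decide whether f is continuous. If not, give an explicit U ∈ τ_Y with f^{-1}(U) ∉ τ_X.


f is NOT continuous.

Compute f^{-1}(U) for each U ∈ τ_Y:
  U = ∅: f^{-1}(U) = ∅ ∈ τ_X ✓.
  U = {λ}: f^{-1}(U) = {H, I} ∉ τ_X ✗.
  U = {ν}: f^{-1}(U) = {G, J} ∉ τ_X ✗.
  U = {λ, μ}: f^{-1}(U) = {H, I} ∉ τ_X ✗.
  U = {λ, ν}: f^{-1}(U) = {G, H, I, J} ∈ τ_X ✓.
  U = {λ, μ, ν}: f^{-1}(U) = {G, H, I, J} ∈ τ_X ✓.
Found U = {λ} with f^{-1}(U) = {H, I} not in τ_X. Therefore f is NOT continuous.


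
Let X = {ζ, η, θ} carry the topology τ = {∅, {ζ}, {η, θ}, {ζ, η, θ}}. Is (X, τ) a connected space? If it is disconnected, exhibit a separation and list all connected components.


(X, τ) is disconnected; components = [{ζ}, {η, θ}].

Find clopen sets (U ∈ τ with X ∖ U ∈ τ):
  U = ∅, X ∖ U = {ζ, η, θ} — both open, so U is clopen.
  U = {ζ}, X ∖ U = {η, θ} — both open, so U is clopen.
  U = {η, θ}, X ∖ U = {ζ} — both open, so U is clopen.
  U = {ζ, η, θ}, X ∖ U = ∅ — both open, so U is clopen.
Nontrivial clopen(s) exist: e.g. {η, θ}. So (X, τ) is disconnected.
Compute connected components by grouping points that agree on all clopens:
  component: {ζ}
  component: {η, θ}


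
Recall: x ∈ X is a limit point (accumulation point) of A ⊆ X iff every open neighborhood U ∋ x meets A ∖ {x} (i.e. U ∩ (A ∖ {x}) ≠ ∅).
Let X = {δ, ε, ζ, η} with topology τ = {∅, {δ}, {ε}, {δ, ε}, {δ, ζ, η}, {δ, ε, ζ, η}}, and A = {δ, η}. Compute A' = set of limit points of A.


A' = {ζ, η}

For each x ∈ X, list the open sets U ∈ τ with x ∈ U, then check whether U ∩ (A ∖ {x}) ≠ ∅ for every such U.
  x = δ: open {δ} ∋ x has {δ} ∩ (A ∖ {δ}) = ∅, so x is NOT a limit point.
  x = ε: open {ε} ∋ x has {ε} ∩ (A ∖ {ε}) = ∅, so x is NOT a limit point.
  x = ζ: opens ∋ x are {δ, ζ, η}, {δ, ε, ζ, η}; each meets A ∖ {ζ}, so x IS a limit point.
  x = η: opens ∋ x are {δ, ζ, η}, {δ, ε, ζ, η}; each meets A ∖ {η}, so x IS a limit point.
Collecting: A' = {ζ, η}.


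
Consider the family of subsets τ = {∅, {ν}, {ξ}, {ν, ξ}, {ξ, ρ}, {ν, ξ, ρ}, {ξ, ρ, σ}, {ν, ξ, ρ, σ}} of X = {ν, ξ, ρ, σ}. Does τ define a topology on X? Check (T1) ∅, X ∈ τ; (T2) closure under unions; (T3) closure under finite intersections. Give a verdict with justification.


τ IS a topology on X.

Axiom (T1): ∅ ∈ τ? Yes; X ∈ τ? Yes.
Axiom (T2/T3): check pairwise unions and intersections of members of τ.
All pairwise intersections and unions checked — each lies in τ. Therefore τ satisfies (T1), (T2), (T3): it IS a topology on X.


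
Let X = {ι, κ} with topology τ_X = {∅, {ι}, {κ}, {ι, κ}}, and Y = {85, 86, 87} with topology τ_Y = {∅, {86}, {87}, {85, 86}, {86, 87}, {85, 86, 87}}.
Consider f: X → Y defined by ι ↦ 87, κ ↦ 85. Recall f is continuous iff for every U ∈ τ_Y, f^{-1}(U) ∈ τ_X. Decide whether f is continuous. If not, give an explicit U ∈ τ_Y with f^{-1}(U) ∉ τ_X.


f IS continuous.

Compute f^{-1}(U) for each U ∈ τ_Y:
  U = ∅: f^{-1}(U) = ∅ ∈ τ_X ✓.
  U = {86}: f^{-1}(U) = ∅ ∈ τ_X ✓.
  U = {87}: f^{-1}(U) = {ι} ∈ τ_X ✓.
  U = {85, 86}: f^{-1}(U) = {κ} ∈ τ_X ✓.
  U = {86, 87}: f^{-1}(U) = {ι} ∈ τ_X ✓.
  U = {85, 86, 87}: f^{-1}(U) = {ι, κ} ∈ τ_X ✓.
Every preimage lies in τ_X, so f IS continuous.


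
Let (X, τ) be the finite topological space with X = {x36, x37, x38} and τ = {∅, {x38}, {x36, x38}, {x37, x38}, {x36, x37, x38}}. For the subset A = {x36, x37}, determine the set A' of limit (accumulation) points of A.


A' = ∅

For each x ∈ X, list the open sets U ∈ τ with x ∈ U, then check whether U ∩ (A ∖ {x}) ≠ ∅ for every such U.
  x = x36: open {x36, x38} ∋ x has {x36, x38} ∩ (A ∖ {x36}) = ∅, so x is NOT a limit point.
  x = x37: open {x37, x38} ∋ x has {x37, x38} ∩ (A ∖ {x37}) = ∅, so x is NOT a limit point.
  x = x38: open {x38} ∋ x has {x38} ∩ (A ∖ {x38}) = ∅, so x is NOT a limit point.
Collecting: A' = ∅.


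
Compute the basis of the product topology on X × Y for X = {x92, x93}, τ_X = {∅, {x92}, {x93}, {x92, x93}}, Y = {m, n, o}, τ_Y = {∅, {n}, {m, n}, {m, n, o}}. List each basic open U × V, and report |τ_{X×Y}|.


Basis B = {∅ × ∅, {x92} × {n}, {x93} × {n}, {x92} × {m, n}, {x92, x93} × {n}, {x93} × {m, n}, {x92} × {m, n, o}, {x93} × {m, n, o}, {x92, x93} × {m, n}, {x92, x93} × {m, n, o}}; |τ_{X×Y}| = 16.

Enumerate products U × V with U ∈ τ_X, V ∈ τ_Y (deduplicated):
  ∅ × ∅ = {} (∅)
  {x92} × {n} = {(x92,n)}
  {x93} × {n} = {(x93,n)}
  {x92} × {m, n} = {(x92,m), (x92,n)}
  {x92, x93} × {n} = {(x92,n), (x93,n)}
  {x93} × {m, n} = {(x93,m), (x93,n)}
  {x92} × {m, n, o} = {(x92,m), (x92,n), (x92,o)}
  {x93} × {m, n, o} = {(x93,m), (x93,n), (x93,o)}
  {x92, x93} × {m, n} = {(x92,m), (x92,n), (x93,m), (x93,n)}
  {x92, x93} × {m, n, o} = {(x92,m), (x92,n), (x92,o), (x93,m), (x93,n), (x93,o)}
These 10 distinct sets form the basis B.
Close under arbitrary unions to get τ_{X×Y}; counting gives |τ_{X×Y}| = 16.


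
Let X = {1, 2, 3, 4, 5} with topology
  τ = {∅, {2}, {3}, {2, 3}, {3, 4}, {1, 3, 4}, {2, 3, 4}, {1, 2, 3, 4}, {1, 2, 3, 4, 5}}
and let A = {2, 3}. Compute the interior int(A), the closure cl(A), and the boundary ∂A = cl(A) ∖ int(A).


int(A) = {2, 3}, cl(A) = {1, 2, 3, 4, 5}, ∂A = {1, 4, 5}.

Closed sets in (X, τ) are complements of opens:
  closed(X, τ) = {∅, {5}, {1, 5}, {2, 5}, {1, 2, 5}, {1, 4, 5}, {1, 2, 4, 5}, {1, 3, 4, 5}, {1, 2, 3, 4, 5}}.
int(A) = ⋃ {U ∈ τ : U ⊆ A}. Opens contained in A: ∅, {2}, {3}, {2, 3}.
Taking the union of these: int(A) = {2, 3}.
cl(A) = ⋂ {C closed : A ⊆ C}. Closed sets containing A: {1, 2, 3, 4, 5}.
Intersecting these: cl(A) = {1, 2, 3, 4, 5}.
∂A = cl(A) ∖ int(A) = {1, 2, 3, 4, 5} ∖ {2, 3} = {1, 4, 5}.


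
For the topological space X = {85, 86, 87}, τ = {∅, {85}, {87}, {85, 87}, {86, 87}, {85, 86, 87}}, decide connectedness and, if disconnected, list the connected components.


(X, τ) is disconnected; components = [{85}, {86, 87}].

Find clopen sets (U ∈ τ with X ∖ U ∈ τ):
  U = ∅, X ∖ U = {85, 86, 87} — both open, so U is clopen.
  U = {85}, X ∖ U = {86, 87} — both open, so U is clopen.
  U = {86, 87}, X ∖ U = {85} — both open, so U is clopen.
  U = {85, 86, 87}, X ∖ U = ∅ — both open, so U is clopen.
Nontrivial clopen(s) exist: e.g. {85}. So (X, τ) is disconnected.
Compute connected components by grouping points that agree on all clopens:
  component: {85}
  component: {86, 87}


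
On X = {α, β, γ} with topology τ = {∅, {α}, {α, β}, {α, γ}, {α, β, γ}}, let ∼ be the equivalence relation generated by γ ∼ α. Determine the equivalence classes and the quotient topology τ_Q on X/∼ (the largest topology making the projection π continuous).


X/∼ = {[α=γ], [β]}; |τ_Q| = 3.

Equivalence classes: [α=γ], [β].
Quotient map π: X → X/∼ sends α ↦ [α=γ], β ↦ [β], γ ↦ [α=γ].
For each subset V ⊆ X/∼, compute π^{-1}(V) ⊆ X and check whether π^{-1}(V) ∈ τ. V is open in τ_Q iff π^{-1}(V) ∈ τ.
  V = {}: π^{-1}(V) = ∅ ∈ τ ✓.
  V = {[α=γ]}: π^{-1}(V) = {α, γ} ∈ τ ✓.
  V = {[β]}: π^{-1}(V) = {β} ∉ τ ✗.
  V = {[α=γ], [β]}: π^{-1}(V) = {α, β, γ} ∈ τ ✓.
Open sets in the quotient: τ_Q = {{}, {[α=γ]}, {[α=γ], [β]}} (3 elements).


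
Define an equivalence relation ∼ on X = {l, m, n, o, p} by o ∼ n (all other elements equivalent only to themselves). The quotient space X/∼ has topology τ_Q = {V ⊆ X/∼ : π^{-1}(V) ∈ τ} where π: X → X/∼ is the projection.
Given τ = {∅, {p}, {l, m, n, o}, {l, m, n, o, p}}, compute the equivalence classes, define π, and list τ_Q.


X/∼ = {[l], [m], [n=o], [p]}; |τ_Q| = 4.

Equivalence classes: [l], [m], [n=o], [p].
Quotient map π: X → X/∼ sends l ↦ [l], m ↦ [m], n ↦ [n=o], o ↦ [n=o], p ↦ [p].
For each subset V ⊆ X/∼, compute π^{-1}(V) ⊆ X and check whether π^{-1}(V) ∈ τ. V is open in τ_Q iff π^{-1}(V) ∈ τ.
  V = {}: π^{-1}(V) = ∅ ∈ τ ✓.
  V = {[l]}: π^{-1}(V) = {l} ∉ τ ✗.
  V = {[m]}: π^{-1}(V) = {m} ∉ τ ✗.
  V = {[l], [m]}: π^{-1}(V) = {l, m} ∉ τ ✗.
  V = {[n=o]}: π^{-1}(V) = {n, o} ∉ τ ✗.
  V = {[l], [n=o]}: π^{-1}(V) = {l, n, o} ∉ τ ✗.
  V = {[m], [n=o]}: π^{-1}(V) = {m, n, o} ∉ τ ✗.
  V = {[l], [m], [n=o]}: π^{-1}(V) = {l, m, n, o} ∈ τ ✓.
  V = {[p]}: π^{-1}(V) = {p} ∈ τ ✓.
  V = {[l], [p]}: π^{-1}(V) = {l, p} ∉ τ ✗.
  V = {[m], [p]}: π^{-1}(V) = {m, p} ∉ τ ✗.
  V = {[l], [m], [p]}: π^{-1}(V) = {l, m, p} ∉ τ ✗.
  V = {[n=o], [p]}: π^{-1}(V) = {n, o, p} ∉ τ ✗.
  V = {[l], [n=o], [p]}: π^{-1}(V) = {l, n, o, p} ∉ τ ✗.
  V = {[m], [n=o], [p]}: π^{-1}(V) = {m, n, o, p} ∉ τ ✗.
  V = {[l], [m], [n=o], [p]}: π^{-1}(V) = {l, m, n, o, p} ∈ τ ✓.
Open sets in the quotient: τ_Q = {{}, {[l], [m], [n=o]}, {[p]}, {[l], [m], [n=o], [p]}} (4 elements).


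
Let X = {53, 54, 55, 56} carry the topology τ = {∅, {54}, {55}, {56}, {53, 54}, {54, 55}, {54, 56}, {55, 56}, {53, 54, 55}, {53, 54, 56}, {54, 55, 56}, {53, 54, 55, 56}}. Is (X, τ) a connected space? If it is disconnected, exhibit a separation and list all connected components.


(X, τ) is disconnected; components = [{55}, {56}, {53, 54}].

Find clopen sets (U ∈ τ with X ∖ U ∈ τ):
  U = ∅, X ∖ U = {53, 54, 55, 56} — both open, so U is clopen.
  U = {55}, X ∖ U = {53, 54, 56} — both open, so U is clopen.
  U = {56}, X ∖ U = {53, 54, 55} — both open, so U is clopen.
  U = {53, 54}, X ∖ U = {55, 56} — both open, so U is clopen.
  U = {55, 56}, X ∖ U = {53, 54} — both open, so U is clopen.
  U = {53, 54, 55}, X ∖ U = {56} — both open, so U is clopen.
  U = {53, 54, 56}, X ∖ U = {55} — both open, so U is clopen.
  U = {53, 54, 55, 56}, X ∖ U = ∅ — both open, so U is clopen.
Nontrivial clopen(s) exist: e.g. {53, 54}. So (X, τ) is disconnected.
Compute connected components by grouping points that agree on all clopens:
  component: {55}
  component: {56}
  component: {53, 54}


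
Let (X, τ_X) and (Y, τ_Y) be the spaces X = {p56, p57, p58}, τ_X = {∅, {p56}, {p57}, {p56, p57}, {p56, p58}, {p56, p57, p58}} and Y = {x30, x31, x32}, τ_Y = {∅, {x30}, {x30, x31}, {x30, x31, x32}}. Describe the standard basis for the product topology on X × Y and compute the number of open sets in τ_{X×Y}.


Basis B = {∅ × ∅, {p56} × {x30}, {p57} × {x30}, {p56} × {x30, x31}, {p56, p57} × {x30}, {p56, p58} × {x30}, {p57} × {x30, x31}, {p56} × {x30, x31, x32}, {p56, p57, p58} × {x30}, {p57} × {x30, x31, x32}, {p56, p57} × {x30, x31}, {p56, p58} × {x30, x31}, {p56, p57} × {x30, x31, x32}, {p56, p58} × {x30, x31, x32}, {p56, p57, p58} × {x30, x31}, {p56, p57, p58} × {x30, x31, x32}}; |τ_{X×Y}| = 40.

Enumerate products U × V with U ∈ τ_X, V ∈ τ_Y (deduplicated):
  ∅ × ∅ = {} (∅)
  {p56} × {x30} = {(p56,x30)}
  {p57} × {x30} = {(p57,x30)}
  {p56} × {x30, x31} = {(p56,x30), (p56,x31)}
  {p56, p57} × {x30} = {(p56,x30), (p57,x30)}
  {p56, p58} × {x30} = {(p56,x30), (p58,x30)}
  {p57} × {x30, x31} = {(p57,x30), (p57,x31)}
  {p56} × {x30, x31, x32} = {(p56,x30), (p56,x31), (p56,x32)}
  {p56, p57, p58} × {x30} = {(p56,x30), (p57,x30), (p58,x30)}
  {p57} × {x30, x31, x32} = {(p57,x30), (p57,x31), (p57,x32)}
  {p56, p57} × {x30, x31} = {(p56,x30), (p56,x31), (p57,x30), (p57,x31)}
  {p56, p58} × {x30, x31} = {(p56,x30), (p56,x31), (p58,x30), (p58,x31)}
  {p56, p57} × {x30, x31, x32} = {(p56,x30), (p56,x31), (p56,x32), (p57,x30), (p57,x31), (p57,x32)}
  {p56, p58} × {x30, x31, x32} = {(p56,x30), (p56,x31), (p56,x32), (p58,x30), (p58,x31), (p58,x32)}
  {p56, p57, p58} × {x30, x31} = {(p56,x30), (p56,x31), (p57,x30), (p57,x31), (p58,x30), (p58,x31)}
  {p56, p57, p58} × {x30, x31, x32} = {(p56,x30), (p56,x31), (p56,x32), (p57,x30), (p57,x31), (p57,x32), (p58,x30), (p58,x31), (p58,x32)}
These 16 distinct sets form the basis B.
Close under arbitrary unions to get τ_{X×Y}; counting gives |τ_{X×Y}| = 40.


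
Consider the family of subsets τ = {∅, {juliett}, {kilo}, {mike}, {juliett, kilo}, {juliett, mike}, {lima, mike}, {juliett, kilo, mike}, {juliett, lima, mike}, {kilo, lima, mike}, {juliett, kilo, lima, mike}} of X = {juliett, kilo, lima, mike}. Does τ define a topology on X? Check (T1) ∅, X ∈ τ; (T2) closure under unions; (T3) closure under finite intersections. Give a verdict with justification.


τ is NOT a topology on X.

Axiom (T1): ∅ ∈ τ? Yes; X ∈ τ? Yes.
Axiom (T2/T3): check pairwise unions and intersections of members of τ.
Counterexample for (T2): {kilo} ∪ {mike} = {kilo, mike} ∉ τ. Therefore τ is NOT a topology.


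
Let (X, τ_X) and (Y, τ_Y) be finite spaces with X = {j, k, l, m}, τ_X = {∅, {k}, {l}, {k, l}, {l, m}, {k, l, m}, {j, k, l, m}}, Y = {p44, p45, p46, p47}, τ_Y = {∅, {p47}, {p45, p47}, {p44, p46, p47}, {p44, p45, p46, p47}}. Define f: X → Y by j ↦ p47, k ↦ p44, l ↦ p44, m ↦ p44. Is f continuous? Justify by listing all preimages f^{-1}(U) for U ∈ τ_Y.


f is NOT continuous.

Compute f^{-1}(U) for each U ∈ τ_Y:
  U = ∅: f^{-1}(U) = ∅ ∈ τ_X ✓.
  U = {p47}: f^{-1}(U) = {j} ∉ τ_X ✗.
  U = {p45, p47}: f^{-1}(U) = {j} ∉ τ_X ✗.
  U = {p44, p46, p47}: f^{-1}(U) = {j, k, l, m} ∈ τ_X ✓.
  U = {p44, p45, p46, p47}: f^{-1}(U) = {j, k, l, m} ∈ τ_X ✓.
Found U = {p47} with f^{-1}(U) = {j} not in τ_X. Therefore f is NOT continuous.


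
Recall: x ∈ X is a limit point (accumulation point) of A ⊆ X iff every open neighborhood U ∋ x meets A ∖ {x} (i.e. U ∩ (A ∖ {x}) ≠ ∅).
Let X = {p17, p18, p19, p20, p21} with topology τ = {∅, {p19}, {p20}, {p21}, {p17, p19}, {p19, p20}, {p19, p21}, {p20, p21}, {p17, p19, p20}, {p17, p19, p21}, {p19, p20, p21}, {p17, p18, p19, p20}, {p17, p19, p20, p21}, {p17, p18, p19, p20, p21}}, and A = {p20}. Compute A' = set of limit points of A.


A' = {p18}

For each x ∈ X, list the open sets U ∈ τ with x ∈ U, then check whether U ∩ (A ∖ {x}) ≠ ∅ for every such U.
  x = p17: open {p17, p19} ∋ x has {p17, p19} ∩ (A ∖ {p17}) = ∅, so x is NOT a limit point.
  x = p18: opens ∋ x are {p17, p18, p19, p20}, {p17, p18, p19, p20, p21}; each meets A ∖ {p18}, so x IS a limit point.
  x = p19: open {p19} ∋ x has {p19} ∩ (A ∖ {p19}) = ∅, so x is NOT a limit point.
  x = p20: open {p20} ∋ x has {p20} ∩ (A ∖ {p20}) = ∅, so x is NOT a limit point.
  x = p21: open {p21} ∋ x has {p21} ∩ (A ∖ {p21}) = ∅, so x is NOT a limit point.
Collecting: A' = {p18}.
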